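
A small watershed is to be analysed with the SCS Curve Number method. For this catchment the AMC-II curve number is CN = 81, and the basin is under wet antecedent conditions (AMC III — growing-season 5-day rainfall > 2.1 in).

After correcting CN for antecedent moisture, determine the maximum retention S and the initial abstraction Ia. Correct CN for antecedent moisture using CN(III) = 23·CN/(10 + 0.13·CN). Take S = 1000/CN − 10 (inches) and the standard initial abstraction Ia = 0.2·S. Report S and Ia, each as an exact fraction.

CN(III) from CN(II)=81: (23·81)/(10 + 0.13·81) = 186300/2053 ≈ 90.745
Max retention: S = 1000/(186300/2053) − 10 = 1900/1863 in (≈ 1.020 in)
Ia = 0.2S: 0.2·1.020 = 0.204 in (exactly 380/1863)

S = 1900/1863 in ≈ 1.020 in; Ia = 380/1863 in ≈ 0.204 in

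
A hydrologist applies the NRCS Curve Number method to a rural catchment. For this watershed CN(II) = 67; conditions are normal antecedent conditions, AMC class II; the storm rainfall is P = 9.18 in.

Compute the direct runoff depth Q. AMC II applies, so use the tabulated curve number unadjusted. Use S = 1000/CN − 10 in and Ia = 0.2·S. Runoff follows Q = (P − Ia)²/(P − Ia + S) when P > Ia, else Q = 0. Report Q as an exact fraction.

AMC II — tabulated CN = 67 applies directly.
S = 1000/67 − 10 = 330/67 in ≈ 4.925 in
Ia = 0.2·(330/67) = 66/67 in ≈ 0.985 in
Since P=9.180 > Ia=0.985: effective rainfall P−Ia = 27453/3350 in
Runoff Q = (P−Ia)²/(P−Ia+S) = (8.195)²/(8.195+4.925) = 251222403/49080850 ≈ 5.119 in

Q = 251222403/49080850 in ≈ 5.119 in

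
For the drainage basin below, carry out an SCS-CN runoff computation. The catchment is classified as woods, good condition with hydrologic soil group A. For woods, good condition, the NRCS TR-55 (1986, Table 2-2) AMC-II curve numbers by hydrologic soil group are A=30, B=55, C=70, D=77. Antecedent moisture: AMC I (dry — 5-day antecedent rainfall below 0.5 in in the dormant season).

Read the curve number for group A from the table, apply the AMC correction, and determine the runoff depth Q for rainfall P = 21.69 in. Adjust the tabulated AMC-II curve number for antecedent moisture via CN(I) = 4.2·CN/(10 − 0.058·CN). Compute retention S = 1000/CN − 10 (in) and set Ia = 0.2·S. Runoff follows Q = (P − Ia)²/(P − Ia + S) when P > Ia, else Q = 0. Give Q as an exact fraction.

NRCS table: woods, good condition, soil group A → CN(II) = 30
Dry (AMC I): CN(I) = 4.2·30/(10 − 0.058·30) = 126/(413/50) = 900/59 ≈ 15.254
Retention S: 1000/CN − 10 with CN=15.254 → S = 500/9 ≈ 55.556 in
Ia = 0.2S: 0.2·55.556 = 11.111 in (exactly 100/9)
P − Ia = 21.690 − 11.111 = 9521/900 ≈ 10.579 in (> 0, runoff occurs)
Runoff Q = (P−Ia)²/(P−Ia+S) = (10.579)²/(10.579+55.556) = 90649441/53568900 ≈ 1.692 in

Q = 90649441/53568900 in ≈ 1.692 in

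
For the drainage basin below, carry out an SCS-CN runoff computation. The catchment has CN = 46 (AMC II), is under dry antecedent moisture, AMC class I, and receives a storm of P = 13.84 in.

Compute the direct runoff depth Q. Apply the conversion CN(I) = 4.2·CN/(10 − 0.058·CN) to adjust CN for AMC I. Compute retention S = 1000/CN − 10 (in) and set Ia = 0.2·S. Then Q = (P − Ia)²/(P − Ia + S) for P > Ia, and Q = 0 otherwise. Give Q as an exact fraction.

Q = 551319218/293233325 in ≈ 1.880 in

CN(I) from CN(II)=46: (4.2·46)/(10 − 0.058·46) = 16100/611 ≈ 26.350
S = 1000/(16100/611) − 10 = 4500/161 in ≈ 27.950 in
Initial abstraction Ia = S/5 = (4500/161)/5 = 900/161 ≈ 5.590 in
Since P=13.840 > Ia=5.590: effective rainfall P−Ia = 33206/4025 in
Q = (33206/4025)²/((33206/4025) + 4500/161) = (1102638436/16200625)/(145706/4025) = 551319218/293233325 in ≈ 1.880 in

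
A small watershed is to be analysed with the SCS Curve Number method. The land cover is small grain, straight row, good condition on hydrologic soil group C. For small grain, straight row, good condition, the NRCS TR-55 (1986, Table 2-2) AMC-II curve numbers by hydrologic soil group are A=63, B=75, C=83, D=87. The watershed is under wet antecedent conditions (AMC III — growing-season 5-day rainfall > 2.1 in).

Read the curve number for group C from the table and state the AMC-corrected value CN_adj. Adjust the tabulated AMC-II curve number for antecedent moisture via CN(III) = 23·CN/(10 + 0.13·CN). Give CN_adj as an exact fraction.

NRCS table: small grain, straight row, good condition, soil group C → CN(II) = 83
Wet (AMC III): CN(III) = 23·83/(10 + 0.13·83) = 1909/(2079/100) = 190900/2079 ≈ 91.823

CN_adj = 190900/2079 ≈ 91.823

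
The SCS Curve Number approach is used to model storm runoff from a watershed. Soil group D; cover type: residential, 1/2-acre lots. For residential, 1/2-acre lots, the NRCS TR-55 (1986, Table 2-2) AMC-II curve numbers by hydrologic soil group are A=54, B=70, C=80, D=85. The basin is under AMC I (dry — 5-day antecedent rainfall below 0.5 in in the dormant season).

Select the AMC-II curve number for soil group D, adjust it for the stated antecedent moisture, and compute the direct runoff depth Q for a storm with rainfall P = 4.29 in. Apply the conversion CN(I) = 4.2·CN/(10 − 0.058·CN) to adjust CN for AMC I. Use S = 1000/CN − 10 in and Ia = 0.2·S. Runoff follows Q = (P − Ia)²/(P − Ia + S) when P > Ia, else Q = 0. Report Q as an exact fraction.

Q = 1685184601/1083506900 in ≈ 1.555 in

NRCS table: residential, 1/2-acre lots, soil group D → CN(II) = 85
Adjust CN=85 to AMC I: 4.2·85/(10 − 0.058·85) → 357 ÷ (507/100) = 11900/169 ≈ 70.414
Retention S: 1000/CN − 10 with CN=70.414 → S = 500/119 ≈ 4.202 in
Ia = 0.2S: 0.2·4.202 = 0.840 in (exactly 100/119)
Excess rainfall: 4.290 − 0.840 = 3.450 in; P > Ia so Q > 0
Runoff Q = (P−Ia)²/(P−Ia+S) = (3.450)²/(3.450+4.202) = 1685184601/1083506900 ≈ 1.555 in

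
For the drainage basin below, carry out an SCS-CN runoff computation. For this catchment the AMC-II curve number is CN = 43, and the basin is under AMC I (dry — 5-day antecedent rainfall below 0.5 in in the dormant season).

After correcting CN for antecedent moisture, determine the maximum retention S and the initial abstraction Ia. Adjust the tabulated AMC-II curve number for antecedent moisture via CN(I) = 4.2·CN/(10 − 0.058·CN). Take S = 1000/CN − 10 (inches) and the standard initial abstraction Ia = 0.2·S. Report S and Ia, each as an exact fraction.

CN(I) from CN(II)=43: (4.2·43)/(10 − 0.058·43) = 30100/1251 ≈ 24.061
Max retention: S = 1000/(30100/1251) − 10 = 9500/301 in (≈ 31.561 in)
Ia = 0.2·(9500/301) = 1900/301 in ≈ 6.312 in

S = 9500/301 in ≈ 31.561 in; Ia = 1900/301 in ≈ 6.312 in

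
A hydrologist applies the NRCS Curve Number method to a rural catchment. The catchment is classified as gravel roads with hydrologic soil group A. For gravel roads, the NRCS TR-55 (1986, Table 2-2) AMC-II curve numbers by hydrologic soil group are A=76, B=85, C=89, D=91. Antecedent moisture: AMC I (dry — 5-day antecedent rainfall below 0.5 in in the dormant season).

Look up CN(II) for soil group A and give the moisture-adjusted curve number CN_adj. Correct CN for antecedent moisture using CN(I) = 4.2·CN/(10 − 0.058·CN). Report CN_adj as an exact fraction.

CN_adj = 13300/233 ≈ 57.082

NRCS table: gravel roads, soil group A → CN(II) = 76
Dry (AMC I): CN(I) = 4.2·76/(10 − 0.058·76) = (1596/5)/(699/125) = 13300/233 ≈ 57.082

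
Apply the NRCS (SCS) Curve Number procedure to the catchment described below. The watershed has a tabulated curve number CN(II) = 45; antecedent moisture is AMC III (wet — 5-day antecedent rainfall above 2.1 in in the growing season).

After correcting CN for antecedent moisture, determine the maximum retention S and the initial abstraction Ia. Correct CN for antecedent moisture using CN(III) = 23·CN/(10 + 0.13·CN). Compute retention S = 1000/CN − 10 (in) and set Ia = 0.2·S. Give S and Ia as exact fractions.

CN(III) from CN(II)=45: (23·45)/(10 + 0.13·45) = 20700/317 ≈ 65.300
S = 1000/(20700/317) − 10 = 1100/207 in ≈ 5.314 in
Ia = 0.2·(1100/207) = 220/207 in ≈ 1.063 in

S = 1100/207 in ≈ 5.314 in; Ia = 220/207 in ≈ 1.063 in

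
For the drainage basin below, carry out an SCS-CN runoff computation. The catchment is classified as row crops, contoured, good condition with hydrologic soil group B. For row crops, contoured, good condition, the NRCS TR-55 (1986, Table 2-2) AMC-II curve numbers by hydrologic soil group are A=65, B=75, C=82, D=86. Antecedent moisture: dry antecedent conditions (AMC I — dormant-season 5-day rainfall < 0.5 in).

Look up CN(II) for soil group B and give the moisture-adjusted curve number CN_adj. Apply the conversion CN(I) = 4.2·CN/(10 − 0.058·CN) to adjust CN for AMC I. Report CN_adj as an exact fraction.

CN_adj = 6300/113 ≈ 55.752

NRCS table: row crops, contoured, good condition, soil group B → CN(II) = 75
Dry (AMC I): CN(I) = 4.2·75/(10 − 0.058·75) = 315/(113/20) = 6300/113 ≈ 55.752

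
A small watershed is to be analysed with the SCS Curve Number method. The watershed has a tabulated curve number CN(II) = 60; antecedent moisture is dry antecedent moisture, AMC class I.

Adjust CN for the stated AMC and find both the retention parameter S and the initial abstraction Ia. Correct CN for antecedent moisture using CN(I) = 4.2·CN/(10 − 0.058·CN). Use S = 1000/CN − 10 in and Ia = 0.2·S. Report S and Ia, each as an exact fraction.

CN(I) from CN(II)=60: (4.2·60)/(10 − 0.058·60) = 6300/163 ≈ 38.650
S = 1000/(6300/163) − 10 = 1000/63 in ≈ 15.873 in
Initial abstraction Ia = S/5 = (1000/63)/5 = 200/63 ≈ 3.175 in

S = 1000/63 in ≈ 15.873 in; Ia = 200/63 in ≈ 3.175 in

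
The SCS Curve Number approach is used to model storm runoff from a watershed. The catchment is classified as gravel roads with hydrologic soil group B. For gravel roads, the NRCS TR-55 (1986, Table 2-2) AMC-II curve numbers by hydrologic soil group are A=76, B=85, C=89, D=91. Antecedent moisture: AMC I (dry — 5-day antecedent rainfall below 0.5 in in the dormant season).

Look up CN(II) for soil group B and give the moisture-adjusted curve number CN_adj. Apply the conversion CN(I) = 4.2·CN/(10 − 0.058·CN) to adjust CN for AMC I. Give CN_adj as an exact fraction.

NRCS table: gravel roads, soil group B → CN(II) = 85
CN(I) from CN(II)=85: (4.2·85)/(10 − 0.058·85) = 11900/169 ≈ 70.414

CN_adj = 11900/169 ≈ 70.414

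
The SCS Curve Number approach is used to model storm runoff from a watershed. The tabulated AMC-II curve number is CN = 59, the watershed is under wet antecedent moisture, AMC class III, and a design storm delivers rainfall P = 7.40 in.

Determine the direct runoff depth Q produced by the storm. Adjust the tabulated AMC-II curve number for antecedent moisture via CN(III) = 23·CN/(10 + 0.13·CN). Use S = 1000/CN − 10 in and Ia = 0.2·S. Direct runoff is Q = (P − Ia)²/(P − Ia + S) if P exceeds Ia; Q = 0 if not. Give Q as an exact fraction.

Q = 2126039881/451942065 in ≈ 4.704 in

Adjust CN=59 to AMC III: 23·59/(10 + 0.13·59) → 1357 ÷ (1767/100) = 135700/1767 ≈ 76.797
Retention S: 1000/CN − 10 with CN=76.797 → S = 4100/1357 ≈ 3.021 in
Initial abstraction Ia = S/5 = (4100/1357)/5 = 820/1357 ≈ 0.604 in
Excess rainfall: 7.400 − 0.604 = 6.796 in; P > Ia so Q > 0
Runoff Q = (P−Ia)²/(P−Ia+S) = (6.796)²/(6.796+3.021) = 2126039881/451942065 ≈ 4.704 in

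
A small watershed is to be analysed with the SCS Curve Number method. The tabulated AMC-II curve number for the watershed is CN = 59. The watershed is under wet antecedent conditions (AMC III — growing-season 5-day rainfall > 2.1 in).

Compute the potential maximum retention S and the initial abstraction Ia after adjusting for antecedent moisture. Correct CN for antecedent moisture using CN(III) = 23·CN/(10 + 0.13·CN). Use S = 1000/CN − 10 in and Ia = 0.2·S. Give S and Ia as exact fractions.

S = 4100/1357 in ≈ 3.021 in; Ia = 820/1357 in ≈ 0.604 in

CN(III) from CN(II)=59: (23·59)/(10 + 0.13·59) = 135700/1767 ≈ 76.797
S = 1000/(135700/1767) − 10 = 4100/1357 in ≈ 3.021 in
Ia = 0.2·(4100/1357) = 820/1357 in ≈ 0.604 in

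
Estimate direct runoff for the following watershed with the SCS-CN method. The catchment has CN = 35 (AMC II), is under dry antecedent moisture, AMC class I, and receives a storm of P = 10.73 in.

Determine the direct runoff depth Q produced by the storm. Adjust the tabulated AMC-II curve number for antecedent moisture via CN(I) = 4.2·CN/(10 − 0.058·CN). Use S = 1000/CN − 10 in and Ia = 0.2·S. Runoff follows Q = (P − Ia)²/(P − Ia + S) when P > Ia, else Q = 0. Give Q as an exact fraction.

CN(I) from CN(II)=35: (4.2·35)/(10 − 0.058·35) = 14700/797 ≈ 18.444
Max retention: S = 1000/(14700/797) − 10 = 6500/147 in (≈ 44.218 in)
Ia = 0.2·(6500/147) = 1300/147 in ≈ 8.844 in
Since P=10.730 > Ia=8.844: effective rainfall P−Ia = 27731/14700 in
Q: (27731/14700)² ÷ (677731/14700) = 769008361/9962645700 in (≈ 0.077 in)

Q = 769008361/9962645700 in ≈ 0.077 in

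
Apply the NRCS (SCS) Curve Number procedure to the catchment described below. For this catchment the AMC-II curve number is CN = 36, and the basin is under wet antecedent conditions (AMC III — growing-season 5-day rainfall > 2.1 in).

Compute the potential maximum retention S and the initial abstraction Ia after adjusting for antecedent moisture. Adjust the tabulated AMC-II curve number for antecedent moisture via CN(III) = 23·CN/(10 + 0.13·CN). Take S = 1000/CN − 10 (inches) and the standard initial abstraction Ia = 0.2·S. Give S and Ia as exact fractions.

S = 1600/207 in ≈ 7.729 in; Ia = 320/207 in ≈ 1.546 in

CN(III) from CN(II)=36: (23·36)/(10 + 0.13·36) = 20700/367 ≈ 56.403
Max retention: S = 1000/(20700/367) − 10 = 1600/207 in (≈ 7.729 in)
Ia = 0.2S: 0.2·7.729 = 1.546 in (exactly 320/207)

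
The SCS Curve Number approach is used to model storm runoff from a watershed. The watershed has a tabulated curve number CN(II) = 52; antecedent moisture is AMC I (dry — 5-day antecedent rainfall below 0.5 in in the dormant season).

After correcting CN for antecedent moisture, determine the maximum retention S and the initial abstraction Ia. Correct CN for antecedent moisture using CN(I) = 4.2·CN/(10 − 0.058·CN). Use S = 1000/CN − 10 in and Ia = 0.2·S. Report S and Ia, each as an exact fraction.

S = 2000/91 in ≈ 21.978 in; Ia = 400/91 in ≈ 4.396 in

CN(I) from CN(II)=52: (4.2·52)/(10 − 0.058·52) = 9100/291 ≈ 31.271
Max retention: S = 1000/(9100/291) − 10 = 2000/91 in (≈ 21.978 in)
Initial abstraction Ia = S/5 = (2000/91)/5 = 400/91 ≈ 4.396 in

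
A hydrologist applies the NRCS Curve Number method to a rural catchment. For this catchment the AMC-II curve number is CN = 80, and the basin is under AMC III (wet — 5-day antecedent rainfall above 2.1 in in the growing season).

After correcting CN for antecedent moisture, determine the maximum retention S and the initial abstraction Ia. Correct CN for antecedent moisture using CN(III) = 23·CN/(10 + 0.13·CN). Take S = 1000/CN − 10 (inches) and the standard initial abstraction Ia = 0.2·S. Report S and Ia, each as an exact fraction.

CN(III) from CN(II)=80: (23·80)/(10 + 0.13·80) = 4600/51 ≈ 90.196
Max retention: S = 1000/(4600/51) − 10 = 25/23 in (≈ 1.087 in)
Initial abstraction Ia = S/5 = (25/23)/5 = 5/23 ≈ 0.217 in

S = 25/23 in ≈ 1.087 in; Ia = 5/23 in ≈ 0.217 in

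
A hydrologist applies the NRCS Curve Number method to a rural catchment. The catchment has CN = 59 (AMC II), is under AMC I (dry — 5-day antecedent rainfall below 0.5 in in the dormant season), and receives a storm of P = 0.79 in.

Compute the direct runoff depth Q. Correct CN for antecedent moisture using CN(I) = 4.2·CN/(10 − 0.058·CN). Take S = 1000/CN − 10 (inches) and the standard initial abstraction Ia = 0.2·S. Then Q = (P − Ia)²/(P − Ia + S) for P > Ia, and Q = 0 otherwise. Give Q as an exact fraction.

Q = 0 in ≈ 0.000 in

Adjust CN=59 to AMC I: 4.2·59/(10 − 0.058·59) → (1239/5) ÷ (3289/500) = 123900/3289 ≈ 37.671
Retention S: 1000/CN − 10 with CN=37.671 → S = 20500/1239 ≈ 16.546 in
Ia = 0.2S: 0.2·16.546 = 3.309 in (exactly 4100/1239)
P = 0.790 ≤ Ia = 3.309 in: entire storm abstracted, Q = 0.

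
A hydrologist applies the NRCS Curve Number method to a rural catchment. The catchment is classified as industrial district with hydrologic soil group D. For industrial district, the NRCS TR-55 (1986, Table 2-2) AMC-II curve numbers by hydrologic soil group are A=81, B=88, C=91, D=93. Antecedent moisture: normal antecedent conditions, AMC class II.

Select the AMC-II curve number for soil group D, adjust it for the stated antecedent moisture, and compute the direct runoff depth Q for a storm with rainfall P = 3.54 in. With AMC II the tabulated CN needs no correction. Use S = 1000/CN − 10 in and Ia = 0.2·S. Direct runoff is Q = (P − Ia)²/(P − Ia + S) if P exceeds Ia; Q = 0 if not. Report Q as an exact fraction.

NRCS table: industrial district, soil group D → CN(II) = 93
AMC II — tabulated CN = 93 applies directly.
Max retention: S = 1000/93 − 10 = 70/93 in (≈ 0.753 in)
Ia = 0.2·(70/93) = 14/93 in ≈ 0.151 in
Since P=3.540 > Ia=0.151: effective rainfall P−Ia = 15761/4650 in
Q = (15761/4650)²/((15761/4650) + 70/93) = (248409121/21622500)/(19261/4650) = 248409121/89563650 in ≈ 2.774 in

Q = 248409121/89563650 in ≈ 2.774 in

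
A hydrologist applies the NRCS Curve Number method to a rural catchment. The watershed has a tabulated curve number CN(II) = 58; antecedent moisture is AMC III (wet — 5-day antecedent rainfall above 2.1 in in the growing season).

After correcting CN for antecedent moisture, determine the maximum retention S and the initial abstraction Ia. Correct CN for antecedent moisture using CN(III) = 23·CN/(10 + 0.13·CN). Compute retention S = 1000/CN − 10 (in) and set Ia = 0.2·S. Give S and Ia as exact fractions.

Adjust CN=58 to AMC III: 23·58/(10 + 0.13·58) → 1334 ÷ (877/50) = 66700/877 ≈ 76.055
Max retention: S = 1000/(66700/877) − 10 = 2100/667 in (≈ 3.148 in)
Initial abstraction Ia = S/5 = (2100/667)/5 = 420/667 ≈ 0.630 in

S = 2100/667 in ≈ 3.148 in; Ia = 420/667 in ≈ 0.630 in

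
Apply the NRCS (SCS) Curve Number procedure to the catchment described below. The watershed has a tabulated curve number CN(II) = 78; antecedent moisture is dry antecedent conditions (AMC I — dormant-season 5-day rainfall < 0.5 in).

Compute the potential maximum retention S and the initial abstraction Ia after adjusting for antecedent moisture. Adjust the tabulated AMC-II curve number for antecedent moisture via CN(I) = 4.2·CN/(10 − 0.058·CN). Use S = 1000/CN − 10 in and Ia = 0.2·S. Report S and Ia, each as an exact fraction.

CN(I) from CN(II)=78: (4.2·78)/(10 − 0.058·78) = 81900/1369 ≈ 59.825
Retention S: 1000/CN − 10 with CN=59.825 → S = 5500/819 ≈ 6.716 in
Initial abstraction Ia = S/5 = (5500/819)/5 = 1100/819 ≈ 1.343 in

S = 5500/819 in ≈ 6.716 in; Ia = 1100/819 in ≈ 1.343 in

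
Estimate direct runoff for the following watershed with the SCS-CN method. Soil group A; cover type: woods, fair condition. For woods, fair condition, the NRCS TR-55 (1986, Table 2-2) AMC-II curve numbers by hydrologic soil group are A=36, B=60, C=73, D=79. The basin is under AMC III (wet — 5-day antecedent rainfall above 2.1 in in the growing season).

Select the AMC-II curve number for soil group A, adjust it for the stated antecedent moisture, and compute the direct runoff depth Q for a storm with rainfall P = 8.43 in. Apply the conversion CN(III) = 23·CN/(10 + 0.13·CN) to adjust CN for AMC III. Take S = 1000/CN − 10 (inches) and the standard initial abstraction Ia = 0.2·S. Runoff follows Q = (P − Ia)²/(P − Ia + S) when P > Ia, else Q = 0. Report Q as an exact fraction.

NRCS table: woods, fair condition, soil group A → CN(II) = 36
CN(III) from CN(II)=36: (23·36)/(10 + 0.13·36) = 20700/367 ≈ 56.403
S = 1000/(20700/367) − 10 = 1600/207 in ≈ 7.729 in
Initial abstraction Ia = S/5 = (1600/207)/5 = 320/207 ≈ 1.546 in
Excess rainfall: 8.430 − 1.546 = 6.884 in; P > Ia so Q > 0
Q = (142501/20700)²/((142501/20700) + 1600/207) = (20306535001/428490000)/(302501/20700) = 20306535001/6261770700 in ≈ 3.243 in

Q = 20306535001/6261770700 in ≈ 3.243 in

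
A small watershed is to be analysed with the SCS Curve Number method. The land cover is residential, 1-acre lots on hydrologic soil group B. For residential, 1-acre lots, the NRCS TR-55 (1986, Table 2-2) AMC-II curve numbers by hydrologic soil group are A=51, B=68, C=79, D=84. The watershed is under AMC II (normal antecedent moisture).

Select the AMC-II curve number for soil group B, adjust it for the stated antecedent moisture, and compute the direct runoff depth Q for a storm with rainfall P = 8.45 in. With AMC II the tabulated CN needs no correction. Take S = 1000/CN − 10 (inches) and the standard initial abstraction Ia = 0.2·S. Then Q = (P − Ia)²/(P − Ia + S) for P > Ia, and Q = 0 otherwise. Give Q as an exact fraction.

NRCS table: residential, 1-acre lots, soil group B → CN(II) = 68
CN(II) = 68; AMC II needs no correction.
Retention S: 1000/CN − 10 with CN=68.000 → S = 80/17 ≈ 4.706 in
Ia = 0.2·(80/17) = 16/17 in ≈ 0.941 in
P − Ia = 8.450 − 0.941 = 2553/340 ≈ 7.509 in (> 0, runoff occurs)
Runoff Q = (P−Ia)²/(P−Ia+S) = (7.509)²/(7.509+4.706) = 6517809/1412020 ≈ 4.616 in

Q = 6517809/1412020 in ≈ 4.616 in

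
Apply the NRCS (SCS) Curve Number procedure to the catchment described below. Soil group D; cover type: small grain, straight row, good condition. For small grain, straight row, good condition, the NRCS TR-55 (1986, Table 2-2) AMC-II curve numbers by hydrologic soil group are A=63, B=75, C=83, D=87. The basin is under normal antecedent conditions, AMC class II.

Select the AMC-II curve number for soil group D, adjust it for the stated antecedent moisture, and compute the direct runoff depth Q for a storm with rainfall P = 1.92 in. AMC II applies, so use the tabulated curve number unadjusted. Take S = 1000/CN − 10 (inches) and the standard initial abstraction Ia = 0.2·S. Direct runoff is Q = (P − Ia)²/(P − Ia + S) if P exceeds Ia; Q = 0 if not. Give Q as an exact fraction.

Q = 3108169/3684450 in ≈ 0.844 in

NRCS table: small grain, straight row, good condition, soil group D → CN(II) = 87
CN(II) = 87; AMC II needs no correction.
Max retention: S = 1000/87 − 10 = 130/87 in (≈ 1.494 in)
Ia = 0.2S: 0.2·1.494 = 0.299 in (exactly 26/87)
Since P=1.920 > Ia=0.299: effective rainfall P−Ia = 3526/2175 in
Runoff Q = (P−Ia)²/(P−Ia+S) = (1.621)²/(1.621+1.494) = 3108169/3684450 ≈ 0.844 in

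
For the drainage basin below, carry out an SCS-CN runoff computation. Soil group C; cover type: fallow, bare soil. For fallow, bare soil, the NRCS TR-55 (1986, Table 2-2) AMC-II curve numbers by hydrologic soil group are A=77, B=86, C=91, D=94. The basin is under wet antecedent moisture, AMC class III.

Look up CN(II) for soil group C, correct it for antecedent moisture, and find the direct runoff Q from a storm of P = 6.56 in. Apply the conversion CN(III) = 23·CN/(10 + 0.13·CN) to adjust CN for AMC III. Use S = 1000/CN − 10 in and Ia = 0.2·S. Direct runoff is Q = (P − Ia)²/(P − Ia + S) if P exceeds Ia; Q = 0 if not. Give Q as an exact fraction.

NRCS table: fallow, bare soil, soil group C → CN(II) = 91
Wet (AMC III): CN(III) = 23·91/(10 + 0.13·91) = 2093/(2183/100) = 209300/2183 ≈ 95.877
S = 1000/(209300/2183) − 10 = 900/2093 in ≈ 0.430 in
Ia = 0.2S: 0.2·0.430 = 0.086 in (exactly 180/2093)
Since P=6.560 > Ia=0.086: effective rainfall P−Ia = 338752/52325 in
Runoff Q = (P−Ia)²/(P−Ia+S) = (6.474)²/(6.474+0.430) = 28688229376/4725627725 ≈ 6.071 in

Q = 28688229376/4725627725 in ≈ 6.071 in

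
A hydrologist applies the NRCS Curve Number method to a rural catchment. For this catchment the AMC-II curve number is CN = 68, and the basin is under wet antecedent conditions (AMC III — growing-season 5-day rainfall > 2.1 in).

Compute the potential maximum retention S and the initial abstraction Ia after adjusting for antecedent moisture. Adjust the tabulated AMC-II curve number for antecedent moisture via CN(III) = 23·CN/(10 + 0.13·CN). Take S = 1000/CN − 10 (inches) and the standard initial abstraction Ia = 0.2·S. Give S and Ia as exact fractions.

S = 800/391 in ≈ 2.046 in; Ia = 160/391 in ≈ 0.409 in

CN(III) from CN(II)=68: (23·68)/(10 + 0.13·68) = 39100/471 ≈ 83.015
Max retention: S = 1000/(39100/471) − 10 = 800/391 in (≈ 2.046 in)
Ia = 0.2S: 0.2·2.046 = 0.409 in (exactly 160/391)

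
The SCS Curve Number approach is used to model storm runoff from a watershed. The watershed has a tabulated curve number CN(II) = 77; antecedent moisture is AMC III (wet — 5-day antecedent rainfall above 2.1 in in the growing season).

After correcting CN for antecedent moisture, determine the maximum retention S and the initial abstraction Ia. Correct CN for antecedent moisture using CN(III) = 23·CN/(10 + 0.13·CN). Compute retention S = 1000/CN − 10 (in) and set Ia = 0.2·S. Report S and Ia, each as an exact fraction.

S = 100/77 in ≈ 1.299 in; Ia = 20/77 in ≈ 0.260 in

CN(III) from CN(II)=77: (23·77)/(10 + 0.13·77) = 7700/87 ≈ 88.506
Max retention: S = 1000/(7700/87) − 10 = 100/77 in (≈ 1.299 in)
Initial abstraction Ia = S/5 = (100/77)/5 = 20/77 ≈ 0.260 in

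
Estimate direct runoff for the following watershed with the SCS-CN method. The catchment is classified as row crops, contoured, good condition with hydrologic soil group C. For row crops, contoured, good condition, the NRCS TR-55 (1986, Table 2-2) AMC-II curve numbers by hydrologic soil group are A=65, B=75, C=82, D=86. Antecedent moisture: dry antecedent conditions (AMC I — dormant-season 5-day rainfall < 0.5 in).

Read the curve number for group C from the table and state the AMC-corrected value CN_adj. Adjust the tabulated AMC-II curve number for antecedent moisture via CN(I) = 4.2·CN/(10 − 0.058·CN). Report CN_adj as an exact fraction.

CN_adj = 28700/437 ≈ 65.675

NRCS table: row crops, contoured, good condition, soil group C → CN(II) = 82
Adjust CN=82 to AMC I: 4.2·82/(10 − 0.058·82) → (1722/5) ÷ (1311/250) = 28700/437 ≈ 65.675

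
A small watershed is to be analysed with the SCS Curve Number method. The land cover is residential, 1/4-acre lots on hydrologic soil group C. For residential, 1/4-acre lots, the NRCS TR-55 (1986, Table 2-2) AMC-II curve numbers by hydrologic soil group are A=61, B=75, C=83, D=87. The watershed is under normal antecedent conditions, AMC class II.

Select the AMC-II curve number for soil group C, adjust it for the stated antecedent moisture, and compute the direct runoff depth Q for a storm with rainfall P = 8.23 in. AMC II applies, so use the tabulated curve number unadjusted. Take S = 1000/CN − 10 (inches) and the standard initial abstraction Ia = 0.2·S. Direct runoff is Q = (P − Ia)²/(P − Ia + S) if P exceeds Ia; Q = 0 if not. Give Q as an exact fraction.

NRCS table: residential, 1/4-acre lots, soil group C → CN(II) = 83
CN(II) = 83; AMC II needs no correction.
S = 1000/83 − 10 = 170/83 in ≈ 2.048 in
Ia = 0.2·(170/83) = 34/83 in ≈ 0.410 in
Excess rainfall: 8.230 − 0.410 = 7.820 in; P > Ia so Q > 0
Runoff Q = (P−Ia)²/(P−Ia+S) = (7.820)²/(7.820+2.048) = 4213178281/679844700 ≈ 6.197 in

Q = 4213178281/679844700 in ≈ 6.197 in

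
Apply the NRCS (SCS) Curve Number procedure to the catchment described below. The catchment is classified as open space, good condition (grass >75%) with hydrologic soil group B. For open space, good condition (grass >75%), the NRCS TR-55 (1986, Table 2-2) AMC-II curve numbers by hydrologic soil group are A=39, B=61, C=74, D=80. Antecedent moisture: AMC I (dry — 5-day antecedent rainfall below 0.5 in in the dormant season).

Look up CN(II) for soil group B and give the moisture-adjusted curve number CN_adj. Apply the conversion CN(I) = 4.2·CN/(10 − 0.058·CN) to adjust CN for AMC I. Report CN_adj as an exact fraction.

CN_adj = 42700/1077 ≈ 39.647

NRCS table: open space, good condition (grass >75%), soil group B → CN(II) = 61
Dry (AMC I): CN(I) = 4.2·61/(10 − 0.058·61) = (1281/5)/(3231/500) = 42700/1077 ≈ 39.647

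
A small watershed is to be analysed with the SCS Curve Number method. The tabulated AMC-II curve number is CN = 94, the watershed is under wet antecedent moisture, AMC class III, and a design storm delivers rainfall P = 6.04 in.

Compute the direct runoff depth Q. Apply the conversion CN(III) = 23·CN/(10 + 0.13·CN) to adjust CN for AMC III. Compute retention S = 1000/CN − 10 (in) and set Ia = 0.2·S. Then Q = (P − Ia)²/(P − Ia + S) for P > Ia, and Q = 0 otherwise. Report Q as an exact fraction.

CN(III) from CN(II)=94: (23·94)/(10 + 0.13·94) = 108100/1111 ≈ 97.300
Max retention: S = 1000/(108100/1111) − 10 = 300/1081 in (≈ 0.278 in)
Ia = 0.2S: 0.2·0.278 = 0.056 in (exactly 60/1081)
P − Ia = 6.040 − 0.056 = 161731/27025 ≈ 5.984 in (> 0, runoff occurs)
Q = (161731/27025)²/((161731/27025) + 300/1081) = (26156916361/730350625)/(169231/27025) = 26156916361/4573467775 in ≈ 5.719 in

Q = 26156916361/4573467775 in ≈ 5.719 in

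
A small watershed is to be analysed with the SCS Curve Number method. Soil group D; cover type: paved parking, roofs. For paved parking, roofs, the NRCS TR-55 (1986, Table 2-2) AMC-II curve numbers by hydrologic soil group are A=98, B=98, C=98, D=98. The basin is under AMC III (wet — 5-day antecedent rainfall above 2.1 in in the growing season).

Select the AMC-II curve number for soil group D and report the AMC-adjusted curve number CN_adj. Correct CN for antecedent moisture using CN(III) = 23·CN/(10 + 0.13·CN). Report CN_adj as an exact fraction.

NRCS table: paved parking, roofs, soil group D → CN(II) = 98
Wet (AMC III): CN(III) = 23·98/(10 + 0.13·98) = 2254/(1137/50) = 112700/1137 ≈ 99.120

CN_adj = 112700/1137 ≈ 99.120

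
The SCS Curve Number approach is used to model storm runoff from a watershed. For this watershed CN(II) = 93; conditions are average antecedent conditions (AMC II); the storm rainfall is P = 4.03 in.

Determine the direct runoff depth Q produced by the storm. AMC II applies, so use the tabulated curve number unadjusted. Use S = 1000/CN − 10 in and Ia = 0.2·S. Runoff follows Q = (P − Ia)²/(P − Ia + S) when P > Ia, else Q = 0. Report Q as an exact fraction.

AMC II — tabulated CN = 93 applies directly.
Retention S: 1000/CN − 10 with CN=93.000 → S = 70/93 ≈ 0.753 in
Initial abstraction Ia = S/5 = (70/93)/5 = 14/93 ≈ 0.151 in
P − Ia = 4.030 − 0.151 = 36079/9300 ≈ 3.879 in (> 0, runoff occurs)
Runoff Q = (P−Ia)²/(P−Ia+S) = (3.879)²/(3.879+0.753) = 1301694241/400634700 ≈ 3.249 in

Q = 1301694241/400634700 in ≈ 3.249 in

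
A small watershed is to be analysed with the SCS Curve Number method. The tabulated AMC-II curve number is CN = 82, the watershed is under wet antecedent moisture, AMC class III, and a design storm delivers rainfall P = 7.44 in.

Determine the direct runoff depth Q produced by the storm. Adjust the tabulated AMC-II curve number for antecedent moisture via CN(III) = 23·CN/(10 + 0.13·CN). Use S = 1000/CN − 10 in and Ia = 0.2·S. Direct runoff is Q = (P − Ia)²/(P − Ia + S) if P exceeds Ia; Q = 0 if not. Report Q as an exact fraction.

Adjust CN=82 to AMC III: 23·82/(10 + 0.13·82) → 1886 ÷ (1033/50) = 94300/1033 ≈ 91.288
S = 1000/(94300/1033) − 10 = 900/943 in ≈ 0.954 in
Ia = 0.2·(900/943) = 180/943 in ≈ 0.191 in
Since P=7.440 > Ia=0.191: effective rainfall P−Ia = 170898/23575 in
Q = (170898/23575)²/((170898/23575) + 900/943) = (29206126404/555780625)/(193398/23575) = 4867687734/759892975 in ≈ 6.406 in

Q = 4867687734/759892975 in ≈ 6.406 in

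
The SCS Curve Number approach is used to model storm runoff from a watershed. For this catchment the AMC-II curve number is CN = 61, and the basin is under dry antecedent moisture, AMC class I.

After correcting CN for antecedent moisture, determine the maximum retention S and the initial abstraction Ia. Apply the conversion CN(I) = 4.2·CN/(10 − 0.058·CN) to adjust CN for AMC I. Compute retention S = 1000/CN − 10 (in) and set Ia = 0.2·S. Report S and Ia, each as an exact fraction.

S = 6500/427 in ≈ 15.222 in; Ia = 1300/427 in ≈ 3.044 in

CN(I) from CN(II)=61: (4.2·61)/(10 − 0.058·61) = 42700/1077 ≈ 39.647
S = 1000/(42700/1077) − 10 = 6500/427 in ≈ 15.222 in
Initial abstraction Ia = S/5 = (6500/427)/5 = 1300/427 ≈ 3.044 in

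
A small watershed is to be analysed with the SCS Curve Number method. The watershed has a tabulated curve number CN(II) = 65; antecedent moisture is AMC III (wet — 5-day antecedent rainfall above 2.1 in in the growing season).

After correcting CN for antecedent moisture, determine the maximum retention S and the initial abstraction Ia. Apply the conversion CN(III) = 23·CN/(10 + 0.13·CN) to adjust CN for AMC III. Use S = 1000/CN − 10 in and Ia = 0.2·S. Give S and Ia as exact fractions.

Adjust CN=65 to AMC III: 23·65/(10 + 0.13·65) → 1495 ÷ (369/20) = 29900/369 ≈ 81.030
S = 1000/(29900/369) − 10 = 700/299 in ≈ 2.341 in
Ia = 0.2S: 0.2·2.341 = 0.468 in (exactly 140/299)

S = 700/299 in ≈ 2.341 in; Ia = 140/299 in ≈ 0.468 in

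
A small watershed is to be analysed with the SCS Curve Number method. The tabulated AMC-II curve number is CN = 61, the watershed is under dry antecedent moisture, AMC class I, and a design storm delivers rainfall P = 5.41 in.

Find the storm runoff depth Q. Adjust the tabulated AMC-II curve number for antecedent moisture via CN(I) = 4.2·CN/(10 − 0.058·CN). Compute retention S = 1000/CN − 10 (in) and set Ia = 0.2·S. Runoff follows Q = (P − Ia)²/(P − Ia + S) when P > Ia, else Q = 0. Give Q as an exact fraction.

Q = 10202414049/32067998900 in ≈ 0.318 in

Dry (AMC I): CN(I) = 4.2·61/(10 − 0.058·61) = (1281/5)/(3231/500) = 42700/1077 ≈ 39.647
S = 1000/(42700/1077) − 10 = 6500/427 in ≈ 15.222 in
Ia = 0.2·(6500/427) = 1300/427 in ≈ 3.044 in
P − Ia = 5.410 − 3.044 = 101007/42700 ≈ 2.366 in (> 0, runoff occurs)
Q = (101007/42700)²/((101007/42700) + 6500/427) = (10202414049/1823290000)/(751007/42700) = 10202414049/32067998900 in ≈ 0.318 in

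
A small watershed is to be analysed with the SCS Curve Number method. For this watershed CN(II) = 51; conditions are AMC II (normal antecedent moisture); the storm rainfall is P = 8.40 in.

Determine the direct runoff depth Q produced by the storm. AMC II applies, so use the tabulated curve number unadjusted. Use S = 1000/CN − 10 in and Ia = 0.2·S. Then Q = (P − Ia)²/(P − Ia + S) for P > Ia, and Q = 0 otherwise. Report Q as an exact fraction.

Q = 194936/74715 in ≈ 2.609 in

CN(II) = 51; AMC II needs no correction.
Max retention: S = 1000/51 − 10 = 490/51 in (≈ 9.608 in)
Initial abstraction Ia = S/5 = (490/51)/5 = 98/51 ≈ 1.922 in
Since P=8.400 > Ia=1.922: effective rainfall P−Ia = 1652/255 in
Q = (1652/255)²/((1652/255) + 490/51) = (2729104/65025)/(4102/255) = 194936/74715 in ≈ 2.609 in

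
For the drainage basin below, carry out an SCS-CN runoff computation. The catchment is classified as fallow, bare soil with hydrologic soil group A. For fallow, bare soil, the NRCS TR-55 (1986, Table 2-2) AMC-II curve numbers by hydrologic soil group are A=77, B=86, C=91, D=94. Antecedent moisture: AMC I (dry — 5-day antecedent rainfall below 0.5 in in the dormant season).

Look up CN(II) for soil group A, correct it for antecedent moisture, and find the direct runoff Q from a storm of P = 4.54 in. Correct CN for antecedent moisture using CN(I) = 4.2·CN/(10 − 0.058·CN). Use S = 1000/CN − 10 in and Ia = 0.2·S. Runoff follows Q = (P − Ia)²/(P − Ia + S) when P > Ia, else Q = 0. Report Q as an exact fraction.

Q = 63533739481/66867720150 in ≈ 0.950 in

NRCS table: fallow, bare soil, soil group A → CN(II) = 77
Adjust CN=77 to AMC I: 4.2·77/(10 − 0.058·77) → (1617/5) ÷ (2767/500) = 161700/2767 ≈ 58.439
S = 1000/(161700/2767) − 10 = 11500/1617 in ≈ 7.112 in
Initial abstraction Ia = S/5 = (11500/1617)/5 = 2300/1617 ≈ 1.422 in
Since P=4.540 > Ia=1.422: effective rainfall P−Ia = 252059/80850 in
Q = (252059/80850)²/((252059/80850) + 11500/1617) = (63533739481/6536722500)/(827059/80850) = 63533739481/66867720150 in ≈ 0.950 in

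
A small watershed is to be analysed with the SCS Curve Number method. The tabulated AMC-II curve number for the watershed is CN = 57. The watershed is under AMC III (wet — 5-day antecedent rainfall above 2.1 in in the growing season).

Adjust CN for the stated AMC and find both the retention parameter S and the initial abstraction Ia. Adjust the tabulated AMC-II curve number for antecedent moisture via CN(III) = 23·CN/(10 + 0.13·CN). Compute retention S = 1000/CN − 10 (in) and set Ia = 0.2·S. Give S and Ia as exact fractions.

S = 4300/1311 in ≈ 3.280 in; Ia = 860/1311 in ≈ 0.656 in

CN(III) from CN(II)=57: (23·57)/(10 + 0.13·57) = 131100/1741 ≈ 75.302
Retention S: 1000/CN − 10 with CN=75.302 → S = 4300/1311 ≈ 3.280 in
Ia = 0.2·(4300/1311) = 860/1311 in ≈ 0.656 in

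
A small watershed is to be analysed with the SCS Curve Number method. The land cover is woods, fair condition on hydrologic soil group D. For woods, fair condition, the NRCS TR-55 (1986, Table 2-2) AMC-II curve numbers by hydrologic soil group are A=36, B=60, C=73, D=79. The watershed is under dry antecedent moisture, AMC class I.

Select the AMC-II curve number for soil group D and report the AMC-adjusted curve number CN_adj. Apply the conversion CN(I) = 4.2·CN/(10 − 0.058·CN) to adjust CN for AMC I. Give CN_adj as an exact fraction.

NRCS table: woods, fair condition, soil group D → CN(II) = 79
Adjust CN=79 to AMC I: 4.2·79/(10 − 0.058·79) → (1659/5) ÷ (2709/500) = 7900/129 ≈ 61.240

CN_adj = 7900/129 ≈ 61.240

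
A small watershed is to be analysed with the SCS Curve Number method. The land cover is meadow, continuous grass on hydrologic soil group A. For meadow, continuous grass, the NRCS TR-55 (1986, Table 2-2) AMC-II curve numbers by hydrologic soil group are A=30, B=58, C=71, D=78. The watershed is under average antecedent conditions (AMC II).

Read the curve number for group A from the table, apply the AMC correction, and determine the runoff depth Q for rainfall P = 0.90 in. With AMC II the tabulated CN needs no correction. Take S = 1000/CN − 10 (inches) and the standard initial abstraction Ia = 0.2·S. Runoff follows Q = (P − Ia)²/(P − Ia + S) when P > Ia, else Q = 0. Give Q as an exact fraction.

Q = 0 in ≈ 0.000 in

NRCS table: meadow, continuous grass, soil group A → CN(II) = 30
CN(II) = 30; AMC II needs no correction.
S = 1000/30 − 10 = 70/3 in ≈ 23.333 in
Ia = 0.2S: 0.2·23.333 = 4.667 in (exactly 14/3)
P = 0.900 ≤ Ia = 4.667 in: entire storm abstracted, Q = 0.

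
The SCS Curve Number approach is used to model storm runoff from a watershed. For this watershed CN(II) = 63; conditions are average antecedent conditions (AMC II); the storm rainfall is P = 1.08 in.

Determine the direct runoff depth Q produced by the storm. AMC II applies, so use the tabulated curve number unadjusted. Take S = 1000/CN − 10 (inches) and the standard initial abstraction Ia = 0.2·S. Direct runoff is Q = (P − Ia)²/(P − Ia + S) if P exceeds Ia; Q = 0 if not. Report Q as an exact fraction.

CN(II) = 63; AMC II needs no correction.
S = 1000/63 − 10 = 370/63 in ≈ 5.873 in
Ia = 0.2S: 0.2·5.873 = 1.175 in (exactly 74/63)
P = 1.080 ≤ Ia = 1.175 in: entire storm abstracted, Q = 0.

Q = 0 in ≈ 0.000 in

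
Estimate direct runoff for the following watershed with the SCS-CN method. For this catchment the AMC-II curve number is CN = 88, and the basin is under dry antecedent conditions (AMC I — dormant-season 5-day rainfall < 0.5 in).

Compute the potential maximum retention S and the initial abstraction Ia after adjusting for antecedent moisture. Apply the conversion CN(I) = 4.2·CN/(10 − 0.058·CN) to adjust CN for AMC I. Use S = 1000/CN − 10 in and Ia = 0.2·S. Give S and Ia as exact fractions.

Adjust CN=88 to AMC I: 4.2·88/(10 − 0.058·88) → (1848/5) ÷ (612/125) = 3850/51 ≈ 75.490
S = 1000/(3850/51) − 10 = 250/77 in ≈ 3.247 in
Ia = 0.2S: 0.2·3.247 = 0.649 in (exactly 50/77)

S = 250/77 in ≈ 3.247 in; Ia = 50/77 in ≈ 0.649 in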